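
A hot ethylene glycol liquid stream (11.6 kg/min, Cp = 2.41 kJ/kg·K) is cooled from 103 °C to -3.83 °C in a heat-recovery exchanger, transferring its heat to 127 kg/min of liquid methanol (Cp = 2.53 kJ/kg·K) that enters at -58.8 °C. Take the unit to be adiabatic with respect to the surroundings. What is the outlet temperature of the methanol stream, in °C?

T_c,out = -49.5 °C

Heat released by hot stream: Q = 11.6 × 2.41 × (103 − -3.83) = 2986.5 kJ/min
Energy balance on cold side (adiabatic exchanger): Q = ṁ_c·Cp_c·(T_c,out − T_c,in)
T_c,out = -58.8 + 2986.5/(127 × 2.53) = -49.505 °C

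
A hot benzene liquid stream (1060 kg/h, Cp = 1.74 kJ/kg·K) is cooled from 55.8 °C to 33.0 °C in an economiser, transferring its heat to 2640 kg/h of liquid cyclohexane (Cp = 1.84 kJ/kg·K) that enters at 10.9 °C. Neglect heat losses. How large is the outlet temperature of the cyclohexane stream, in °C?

T_c,out = 19.6 °C

Heat released by hot stream: Q = 1060 × 1.74 × (55.8 − 33.0) = 42052 kJ/h
Energy balance on cold side (adiabatic exchanger): Q = ṁ_c·Cp_c·(T_c,out − T_c,in)
T_c,out = 10.9 + 42052/(2640 × 1.84) = 19.557 °C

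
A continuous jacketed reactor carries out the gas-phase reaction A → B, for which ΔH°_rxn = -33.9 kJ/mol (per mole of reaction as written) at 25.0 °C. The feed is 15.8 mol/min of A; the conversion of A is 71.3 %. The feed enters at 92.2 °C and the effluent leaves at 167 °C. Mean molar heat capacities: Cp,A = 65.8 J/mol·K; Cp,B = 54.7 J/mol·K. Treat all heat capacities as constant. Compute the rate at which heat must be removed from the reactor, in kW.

Extent of reaction ξ = 0.713 × 15.8 = 11.265 mol/min
Reaction term: ξ·ΔH°_rxn = 11.265 × -33.9 = -381.9 kJ/min
Sensible, feed 92.2→25 °C: -69.864 kJ/min
Outlet flows (mol/min): A 4.5346, B 11.265
Sensible, products 25→167 °C: 129.87 kJ/min
Q = ΔH = -321.89 kJ/min = -5.3648 kW
Heat removed = 5.3648 kW

Q_out = 5.36 kW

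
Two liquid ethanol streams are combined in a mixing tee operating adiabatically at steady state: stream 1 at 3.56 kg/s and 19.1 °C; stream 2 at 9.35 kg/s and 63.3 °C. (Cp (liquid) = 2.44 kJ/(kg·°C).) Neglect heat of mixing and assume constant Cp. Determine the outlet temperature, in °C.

No heat crosses the boundary, so H_out = H_in.
Σ ṁᵢCp,ᵢTᵢ = 3.56×2.44×19.1 + 9.35×2.44×63.3 = 1610
Σ ṁᵢCp,ᵢ = 3.56×2.44 + 9.35×2.44 = 31.5
T_out = 1610 / 31.5 = 51.112 °C

T_out = 51.1 °C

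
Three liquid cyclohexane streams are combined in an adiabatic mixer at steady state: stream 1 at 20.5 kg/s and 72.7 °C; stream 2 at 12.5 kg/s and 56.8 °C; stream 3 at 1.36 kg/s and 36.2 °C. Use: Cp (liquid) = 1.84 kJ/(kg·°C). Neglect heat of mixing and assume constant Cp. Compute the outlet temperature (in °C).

T_out = 65.5 °C

Adiabatic, steady state ⇒ Σ ṁᵢCp,ᵢ(T_out − Tᵢ) = 0
T_out = Σ ṁᵢCp,ᵢTᵢ / Σ ṁᵢCp,ᵢ
      = 4139.2 / 63.222 = 65.471 °C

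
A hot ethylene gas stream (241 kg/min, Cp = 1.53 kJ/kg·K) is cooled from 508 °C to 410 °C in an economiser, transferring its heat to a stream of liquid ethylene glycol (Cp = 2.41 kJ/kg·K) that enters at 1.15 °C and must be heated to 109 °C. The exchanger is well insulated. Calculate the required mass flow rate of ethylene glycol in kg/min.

ṁ_c = 139 kg/min

Heat released by hot stream: Q = 241 × 1.53 × (508 − 410) = 36136 kJ/min
Energy balance on cold side (adiabatic exchanger): Q = ṁ_c·Cp_c·(T_c,out − T_c,in)
ṁ_c = 36136 / [2.41 × (109 − 1.15)] = 139.03 kg/min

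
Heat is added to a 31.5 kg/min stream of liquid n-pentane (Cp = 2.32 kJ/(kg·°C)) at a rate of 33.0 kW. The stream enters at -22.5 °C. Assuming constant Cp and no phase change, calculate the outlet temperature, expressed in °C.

T_out = 4.59 °C

Q = 33.0 kW = 1980 kJ/min
ΔT = Q/(ṁ·Cp) = 1980/(31.5×2.32) = 27.094 K
T_out = -22.5 + 27.094 = 4.5936 °C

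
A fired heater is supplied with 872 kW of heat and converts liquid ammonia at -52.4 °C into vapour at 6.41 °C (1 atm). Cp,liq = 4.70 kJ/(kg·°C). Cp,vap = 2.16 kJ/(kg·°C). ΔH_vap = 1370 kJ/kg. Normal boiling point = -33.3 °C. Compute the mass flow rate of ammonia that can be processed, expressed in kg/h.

ṁ = 2030 kg/h

Δh = 4.70×(-33.3−-52.4) + 1370 + 2.16×(6.41−-33.3) = 1545.5 kJ/kg
Q = 872 kW = 872 kJ/s = 3.1392e+06 kJ/h
ṁ = Q/Δh = 3.1392e+06 / 1545.5 = 2031.1 kg/h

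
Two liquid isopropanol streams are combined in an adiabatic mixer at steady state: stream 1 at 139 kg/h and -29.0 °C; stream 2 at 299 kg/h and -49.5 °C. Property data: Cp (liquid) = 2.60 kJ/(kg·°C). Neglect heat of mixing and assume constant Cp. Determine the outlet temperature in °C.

T_out = -43.0 °C

No heat crosses the boundary, so H_out = H_in.
Σ ṁᵢCp,ᵢTᵢ = 139×2.60×-29.0 + 299×2.60×-49.5 = -48962
Σ ṁᵢCp,ᵢ = 139×2.60 + 299×2.60 = 1138.8
T_out = -48962 / 1138.8 = -42.994 °C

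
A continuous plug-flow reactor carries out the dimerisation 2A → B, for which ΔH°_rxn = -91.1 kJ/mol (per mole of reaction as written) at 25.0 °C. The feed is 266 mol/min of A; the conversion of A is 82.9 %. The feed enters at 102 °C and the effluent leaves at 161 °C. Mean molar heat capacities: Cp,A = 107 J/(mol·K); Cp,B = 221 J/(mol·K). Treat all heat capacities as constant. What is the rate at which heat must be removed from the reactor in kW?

Q_out = 138 kW

Extent of reaction ξ = 0.829 × 266 / 2 = 110.26 mol/min
Reaction term: ξ·ΔH°_rxn = 110.26 × -91.1 = -10044 kJ/min
Sensible, feed 102→25 °C: -2191.6 kJ/min
Outlet flows (mol/min): A 45.486, B 110.26
Sensible, products 25→161 °C: 3975.8 kJ/min
Q = ΔH = -8260.2 kJ/min = -137.67 kW
Heat removed = 137.67 kW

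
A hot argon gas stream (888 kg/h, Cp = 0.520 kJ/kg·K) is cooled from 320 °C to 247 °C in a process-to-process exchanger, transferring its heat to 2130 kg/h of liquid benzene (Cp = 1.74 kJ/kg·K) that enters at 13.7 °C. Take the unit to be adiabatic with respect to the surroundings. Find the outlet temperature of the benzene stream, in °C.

Heat released by hot stream: Q = 888 × 0.520 × (320 − 247) = 33708 kJ/h
Energy balance on cold side (adiabatic exchanger): Q = ṁ_c·Cp_c·(T_c,out − T_c,in)
T_c,out = 13.7 + 33708/(2130 × 1.74) = 22.795 °C

T_c,out = 22.8 °C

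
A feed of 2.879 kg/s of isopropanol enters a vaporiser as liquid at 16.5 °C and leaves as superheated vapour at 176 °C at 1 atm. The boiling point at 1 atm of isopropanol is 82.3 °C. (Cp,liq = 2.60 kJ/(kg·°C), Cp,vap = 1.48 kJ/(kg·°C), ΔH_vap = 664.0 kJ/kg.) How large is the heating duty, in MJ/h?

liquid 16.5→82.3 °C: 171.08 kJ/kg
vaporisation at 82.3 °C: 664 kJ/kg
vapour 82.3→176 °C: 138.68 kJ/kg
Δh = 171.08 + 664 + 138.68 = 973.76 kJ/kg
Q = ṁ·Δh = 2.879 kg/s × 973.76 kJ/kg = 2803.4 kJ/s
|Q| = 2803.4 kW = 10092 MJ/h

Q = 10100 MJ/h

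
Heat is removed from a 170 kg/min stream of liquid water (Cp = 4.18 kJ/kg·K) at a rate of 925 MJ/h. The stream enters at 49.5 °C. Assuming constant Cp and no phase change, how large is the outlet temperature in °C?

Q = 925 MJ/h = 15417 kJ/min
ΔT = Q/(ṁ·Cp) = 15417/(170×4.18) = 21.695 K
T_out = 49.5 − 21.695 = 27.805 °C

T_out = 27.8 °C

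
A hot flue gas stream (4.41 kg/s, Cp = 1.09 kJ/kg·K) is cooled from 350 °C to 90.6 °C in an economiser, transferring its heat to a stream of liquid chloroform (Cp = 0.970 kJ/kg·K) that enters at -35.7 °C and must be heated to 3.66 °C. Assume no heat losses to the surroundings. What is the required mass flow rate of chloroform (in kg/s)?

Heat released by hot stream: Q = 4.41 × 1.09 × (350 − 90.6) = 1246.9 kJ/s
Energy balance on cold side (adiabatic exchanger): Q = ṁ_c·Cp_c·(T_c,out − T_c,in)
ṁ_c = 1246.9 / [0.970 × (3.66 − -35.7)] = 32.659 kg/s

ṁ_c = 32.7 kg/s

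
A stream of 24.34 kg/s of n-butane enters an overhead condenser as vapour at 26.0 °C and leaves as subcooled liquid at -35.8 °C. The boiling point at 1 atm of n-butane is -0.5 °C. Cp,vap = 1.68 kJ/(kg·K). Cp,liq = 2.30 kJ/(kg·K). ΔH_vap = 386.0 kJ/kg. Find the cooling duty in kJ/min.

Q_c = 747000 kJ/min

vapour 26.0→-0.5 °C: -44.52 kJ/kg
condensation at -0.5 °C: -386 kJ/kg
liquid -0.5→-35.8 °C: -81.19 kJ/kg
Δh = -44.52 + -386 + -81.19 = -511.71 kJ/kg
Q = ṁ·Δh = 24.34 kg/s × -511.71 kJ/kg = -12455 kJ/s
|Q| = 12455 kW = 747300 kJ/min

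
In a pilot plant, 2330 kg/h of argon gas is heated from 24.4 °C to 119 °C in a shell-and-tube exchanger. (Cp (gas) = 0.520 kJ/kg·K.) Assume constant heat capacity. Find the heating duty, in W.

Q = ṁ·Cp·ΔT = 2330 × 0.520 × (119 − 24.4) = 114620 kJ/h
Converting: 114620 / 3600 s = 31.838 kW
Heating duty = 31838 W

Q = 31800 W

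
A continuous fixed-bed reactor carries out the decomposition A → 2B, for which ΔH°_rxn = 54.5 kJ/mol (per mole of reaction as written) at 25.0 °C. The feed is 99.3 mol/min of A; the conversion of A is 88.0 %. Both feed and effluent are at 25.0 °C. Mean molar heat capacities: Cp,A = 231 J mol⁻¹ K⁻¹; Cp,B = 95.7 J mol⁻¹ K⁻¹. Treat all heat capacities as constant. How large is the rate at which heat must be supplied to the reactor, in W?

Q_in = 79400 W

Extent of reaction ξ = 0.880 × 99.3 = 87.384 mol/min
Reaction term: ξ·ΔH°_rxn = 87.384 × 54.5 = 4762.4 kJ/min
Q = ΔH = 4762.4 kJ/min = 79.374 kW
Heat supplied = 79374 W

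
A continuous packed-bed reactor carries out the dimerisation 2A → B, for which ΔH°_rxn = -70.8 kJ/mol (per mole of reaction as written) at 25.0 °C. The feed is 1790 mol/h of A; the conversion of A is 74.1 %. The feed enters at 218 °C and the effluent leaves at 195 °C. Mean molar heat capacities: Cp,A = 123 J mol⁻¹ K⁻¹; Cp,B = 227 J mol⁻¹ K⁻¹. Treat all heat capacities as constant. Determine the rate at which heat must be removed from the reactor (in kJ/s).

Q_out = 15.0 kJ/s

Extent of reaction ξ = 0.741 × 1790 / 2 = 663.19 mol/h
Reaction term: ξ·ΔH°_rxn = 663.19 × -70.8 = -46954 kJ/h
Sensible, feed 218→25 °C: -42493 kJ/h
Outlet flows (mol/h): A 463.61, B 663.19
Sensible, products 25→195 °C: 35287 kJ/h
Q = ΔH = -54160 kJ/h = -15.045 kW
Heat removed = 15.045 kJ/s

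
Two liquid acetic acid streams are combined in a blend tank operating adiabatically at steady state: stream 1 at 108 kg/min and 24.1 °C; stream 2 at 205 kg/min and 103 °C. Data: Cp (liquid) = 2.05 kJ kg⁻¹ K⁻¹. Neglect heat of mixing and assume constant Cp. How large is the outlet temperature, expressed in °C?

Adiabatic, steady state ⇒ Σ ṁᵢCp,ᵢ(T_out − Tᵢ) = 0
T_out = Σ ṁᵢCp,ᵢTᵢ / Σ ṁᵢCp,ᵢ
      = 48621 / 641.65 = 75.776 °C

T_out = 75.8 °C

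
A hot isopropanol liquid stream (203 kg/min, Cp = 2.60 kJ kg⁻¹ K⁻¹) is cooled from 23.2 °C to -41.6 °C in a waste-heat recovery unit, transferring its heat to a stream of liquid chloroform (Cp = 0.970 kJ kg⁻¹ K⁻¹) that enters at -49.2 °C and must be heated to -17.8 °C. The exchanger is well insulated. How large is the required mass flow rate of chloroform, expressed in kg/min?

ṁ_c = 1120 kg/min

Heat released by hot stream: Q = 203 × 2.60 × (23.2 − -41.6) = 34201 kJ/min
Energy balance on cold side (adiabatic exchanger): Q = ṁ_c·Cp_c·(T_c,out − T_c,in)
ṁ_c = 34201 / [0.970 × (-17.8 − -49.2)] = 1122.9 kg/min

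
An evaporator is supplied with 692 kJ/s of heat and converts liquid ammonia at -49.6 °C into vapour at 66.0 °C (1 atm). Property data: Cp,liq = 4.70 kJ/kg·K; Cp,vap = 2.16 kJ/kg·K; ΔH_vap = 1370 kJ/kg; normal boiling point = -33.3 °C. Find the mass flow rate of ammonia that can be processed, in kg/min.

ṁ = 25.0 kg/min

Δh = 4.70×(-33.3−-49.6) + 1370 + 2.16×(66.0−-33.3) = 1661.1 kJ/kg
Q = 692 kJ/s = 692 kJ/s = 41520 kJ/min
ṁ = Q/Δh = 41520 / 1661.1 = 24.996 kg/min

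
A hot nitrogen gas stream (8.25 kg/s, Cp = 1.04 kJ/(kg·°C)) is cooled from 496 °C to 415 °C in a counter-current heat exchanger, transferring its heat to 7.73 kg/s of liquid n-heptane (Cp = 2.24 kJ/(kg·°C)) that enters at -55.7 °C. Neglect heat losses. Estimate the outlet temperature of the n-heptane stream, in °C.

T_c,out = -15.6 °C

Heat released by hot stream: Q = 8.25 × 1.04 × (496 − 415) = 694.98 kJ/s
Energy balance on cold side (adiabatic exchanger): Q = ṁ_c·Cp_c·(T_c,out − T_c,in)
T_c,out = -55.7 + 694.98/(7.73 × 2.24) = -15.563 °C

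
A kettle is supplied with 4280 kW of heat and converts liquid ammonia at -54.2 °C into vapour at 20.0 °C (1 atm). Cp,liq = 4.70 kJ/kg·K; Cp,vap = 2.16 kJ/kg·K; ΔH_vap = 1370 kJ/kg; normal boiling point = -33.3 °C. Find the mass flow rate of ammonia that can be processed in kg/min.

ṁ = 162 kg/min

Δh = 4.70×(-33.3−-54.2) + 1370 + 2.16×(20.0−-33.3) = 1583.4 kJ/kg
Q = 4280 kW = 4280 kJ/s = 256800 kJ/min
ṁ = Q/Δh = 256800 / 1583.4 = 162.19 kg/min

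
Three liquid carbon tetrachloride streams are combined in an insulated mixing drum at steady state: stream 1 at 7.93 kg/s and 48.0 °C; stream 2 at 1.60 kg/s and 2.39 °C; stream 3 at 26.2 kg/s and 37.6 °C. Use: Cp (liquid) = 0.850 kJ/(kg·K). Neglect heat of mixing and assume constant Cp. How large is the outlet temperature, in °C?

No heat crosses the boundary, so H_out = H_in.
Σ ṁᵢCp,ᵢTᵢ = 7.93×0.850×48.0 + 1.60×0.850×2.39 + 26.2×0.850×37.6 = 1164.1
Σ ṁᵢCp,ᵢ = 7.93×0.850 + 1.60×0.850 + 26.2×0.850 = 30.37
T_out = 1164.1 / 30.37 = 38.331 °C

T_out = 38.3 °C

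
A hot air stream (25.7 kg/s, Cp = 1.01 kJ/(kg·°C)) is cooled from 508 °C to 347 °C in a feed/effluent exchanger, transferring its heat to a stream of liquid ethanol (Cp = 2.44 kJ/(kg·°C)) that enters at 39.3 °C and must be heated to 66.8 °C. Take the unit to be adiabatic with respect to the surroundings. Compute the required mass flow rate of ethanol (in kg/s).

Heat released by hot stream: Q = 25.7 × 1.01 × (508 − 347) = 4179.1 kJ/s
Energy balance on cold side (adiabatic exchanger): Q = ṁ_c·Cp_c·(T_c,out − T_c,in)
ṁ_c = 4179.1 / [2.44 × (66.8 − 39.3)] = 62.281 kg/s

ṁ_c = 62.3 kg/s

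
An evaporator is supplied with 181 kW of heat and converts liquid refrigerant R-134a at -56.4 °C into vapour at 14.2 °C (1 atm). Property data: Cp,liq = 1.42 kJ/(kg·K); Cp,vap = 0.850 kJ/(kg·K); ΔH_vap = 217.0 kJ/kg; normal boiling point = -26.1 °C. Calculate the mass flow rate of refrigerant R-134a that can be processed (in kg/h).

ṁ = 2210 kg/h

Δh = 1.42×(-26.1−-56.4) + 217.0 + 0.850×(14.2−-26.1) = 294.28 kJ/kg
Q = 181 kW = 181 kJ/s = 651600 kJ/h
ṁ = Q/Δh = 651600 / 294.28 = 2214.2 kg/h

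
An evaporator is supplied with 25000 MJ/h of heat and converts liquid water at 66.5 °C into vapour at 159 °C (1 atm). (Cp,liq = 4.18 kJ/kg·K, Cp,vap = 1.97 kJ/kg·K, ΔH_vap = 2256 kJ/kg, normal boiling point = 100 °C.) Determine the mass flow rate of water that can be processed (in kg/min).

Δh = 4.18×(100−66.5) + 2256 + 1.97×(159−100) = 2512.3 kJ/kg
Q = 25000 MJ/h = 6944.4 kJ/s = 416670 kJ/min
ṁ = Q/Δh = 416670 / 2512.3 = 165.85 kg/min

ṁ = 166 kg/min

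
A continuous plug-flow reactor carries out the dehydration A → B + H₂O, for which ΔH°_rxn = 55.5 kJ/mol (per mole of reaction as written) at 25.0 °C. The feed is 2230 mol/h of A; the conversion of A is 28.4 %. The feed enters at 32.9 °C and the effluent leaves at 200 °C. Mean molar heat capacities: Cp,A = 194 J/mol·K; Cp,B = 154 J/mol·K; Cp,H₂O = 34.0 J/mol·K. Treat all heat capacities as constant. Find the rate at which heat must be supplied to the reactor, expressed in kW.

Q_in = 29.7 kW

Extent of reaction ξ = 0.284 × 2230 = 633.32 mol/h
Reaction term: ξ·ΔH°_rxn = 633.32 × 55.5 = 35149 kJ/h
Sensible, feed 32.9→25 °C: -3417.7 kJ/h
Outlet flows (mol/h): A 1596.7, B 633.32, H₂O 633.32
Sensible, products 25→200 °C: 75044 kJ/h
Q = ΔH = 106780 kJ/h = 29.66 kW
Heat supplied = 29.66 kW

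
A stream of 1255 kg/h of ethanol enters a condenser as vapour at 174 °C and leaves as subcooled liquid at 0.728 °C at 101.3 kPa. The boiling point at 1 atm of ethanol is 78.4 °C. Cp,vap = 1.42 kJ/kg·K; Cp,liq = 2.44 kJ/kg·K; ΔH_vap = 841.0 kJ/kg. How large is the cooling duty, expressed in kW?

Q_c = 407 kW

vapour 174→78.4 °C: -135.75 kJ/kg
condensation at 78.4 °C: -841 kJ/kg
liquid 78.4→0.728 °C: -189.52 kJ/kg
Δh = -135.75 + -841 + -189.52 = -1166.3 kJ/kg
Q = ṁ·Δh = 1255 kg/h × -1166.3 kJ/kg = -1.4637e+06 kJ/h
|Q| = 406.58 kW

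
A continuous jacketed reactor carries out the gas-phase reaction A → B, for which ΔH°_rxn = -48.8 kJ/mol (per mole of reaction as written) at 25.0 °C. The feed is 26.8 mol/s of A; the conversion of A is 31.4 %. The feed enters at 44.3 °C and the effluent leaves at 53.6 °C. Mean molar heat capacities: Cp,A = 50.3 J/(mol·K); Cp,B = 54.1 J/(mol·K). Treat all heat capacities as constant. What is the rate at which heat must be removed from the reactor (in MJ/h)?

Extent of reaction ξ = 0.314 × 26.8 = 8.4152 mol/s
Reaction term: ξ·ΔH°_rxn = 8.4152 × -48.8 = -410.66 kJ/s
Sensible, feed 44.3→25 °C: -26.017 kJ/s
Outlet flows (mol/s): A 18.385, B 8.4152
Sensible, products 25→53.6 °C: 39.469 kJ/s
Q = ΔH = -397.21 kJ/s = -397.21 kW
Heat removed = 1430 MJ/h

Q_out = 1430 MJ/h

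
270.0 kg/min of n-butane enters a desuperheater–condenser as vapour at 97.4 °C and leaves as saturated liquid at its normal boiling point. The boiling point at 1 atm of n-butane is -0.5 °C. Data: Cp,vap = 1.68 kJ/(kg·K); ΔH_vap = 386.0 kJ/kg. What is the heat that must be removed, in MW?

Q_c = 2.48 MW

vapour 97.4→-0.5 °C: -164.47 kJ/kg
condensation at -0.5 °C: -386 kJ/kg
Δh = -164.47 + -386 = -550.47 kJ/kg
Q = ṁ·Δh = 270.0 kg/min × -550.47 kJ/kg = -148630 kJ/min
|Q| = 2477.1 kW = 2.4771 MW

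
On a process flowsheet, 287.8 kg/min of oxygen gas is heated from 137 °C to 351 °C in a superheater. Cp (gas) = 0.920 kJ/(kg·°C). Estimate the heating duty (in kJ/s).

Q = 944 kJ/s

Q = ṁ·Cp·ΔT = 287.8 × 0.920 × (351 − 137) = 56662 kJ/min
Converting: 56662 / 60 s = 944.37 kW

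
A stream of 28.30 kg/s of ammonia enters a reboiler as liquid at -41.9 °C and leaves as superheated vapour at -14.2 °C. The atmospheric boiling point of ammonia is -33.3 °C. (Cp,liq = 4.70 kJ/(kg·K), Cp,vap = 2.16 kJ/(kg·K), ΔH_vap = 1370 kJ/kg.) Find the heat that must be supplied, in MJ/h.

Q = 148000 MJ/h

liquid -41.9→-33.3 °C: 40.42 kJ/kg
vaporisation at -33.3 °C: 1370 kJ/kg
vapour -33.3→-14.2 °C: 41.256 kJ/kg
Δh = 40.42 + 1370 + 41.256 = 1451.7 kJ/kg
Q = ṁ·Δh = 28.30 kg/s × 1451.7 kJ/kg = 41082 kJ/s
|Q| = 41082 kW = 147900 MJ/h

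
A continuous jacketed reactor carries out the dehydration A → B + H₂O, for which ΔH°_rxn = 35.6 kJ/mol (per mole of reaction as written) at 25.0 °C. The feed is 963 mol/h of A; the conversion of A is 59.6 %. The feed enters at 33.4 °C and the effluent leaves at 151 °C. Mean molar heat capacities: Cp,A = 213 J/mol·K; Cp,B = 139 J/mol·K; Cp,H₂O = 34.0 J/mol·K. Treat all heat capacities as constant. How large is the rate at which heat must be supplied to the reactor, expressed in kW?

Q_in = 11.6 kW

Extent of reaction ξ = 0.596 × 963 = 573.95 mol/h
Reaction term: ξ·ΔH°_rxn = 573.95 × 35.6 = 20433 kJ/h
Sensible, feed 33.4→25 °C: -1723 kJ/h
Outlet flows (mol/h): A 389.05, B 573.95, H₂O 573.95
Sensible, products 25→151 °C: 22952 kJ/h
Q = ΔH = 41662 kJ/h = 11.573 kW
Heat supplied = 11.573 kW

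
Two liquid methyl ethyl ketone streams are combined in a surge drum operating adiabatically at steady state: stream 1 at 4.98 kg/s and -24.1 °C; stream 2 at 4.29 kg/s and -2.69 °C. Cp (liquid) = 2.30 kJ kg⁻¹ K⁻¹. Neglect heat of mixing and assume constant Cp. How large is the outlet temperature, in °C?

Adiabatic, steady state ⇒ Σ ṁᵢCp,ᵢ(T_out − Tᵢ) = 0
T_out = Σ ṁᵢCp,ᵢTᵢ / Σ ṁᵢCp,ᵢ
      = -302.58 / 21.321 = -14.192 °C

T_out = -14.2 °C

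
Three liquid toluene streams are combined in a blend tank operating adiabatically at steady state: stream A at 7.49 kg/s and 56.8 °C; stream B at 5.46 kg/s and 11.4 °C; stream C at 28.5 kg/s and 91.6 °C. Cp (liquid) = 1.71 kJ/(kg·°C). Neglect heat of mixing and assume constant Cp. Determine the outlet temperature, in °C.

T_out = 74.7 °C

Adiabatic, steady state ⇒ Σ ṁᵢCp,ᵢ(T_out − Tᵢ) = 0
Σ ṁᵢCp,ᵢTᵢ = 7.49×1.71×56.8 + 5.46×1.71×11.4 + 28.5×1.71×91.6 = 5298.1
Σ ṁᵢCp,ᵢ = 7.49×1.71 + 5.46×1.71 + 28.5×1.71 = 70.879
T_out = 5298.1 / 70.879 = 74.747 °C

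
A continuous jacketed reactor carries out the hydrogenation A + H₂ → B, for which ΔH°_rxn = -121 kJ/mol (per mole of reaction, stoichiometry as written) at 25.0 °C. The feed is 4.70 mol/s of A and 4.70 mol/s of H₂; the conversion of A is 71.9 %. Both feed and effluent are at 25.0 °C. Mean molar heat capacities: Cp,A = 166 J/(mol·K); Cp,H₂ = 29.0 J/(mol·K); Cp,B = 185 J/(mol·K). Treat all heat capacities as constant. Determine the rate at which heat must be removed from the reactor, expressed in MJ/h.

Q_out = 1470 MJ/h

Extent of reaction ξ = 0.719 × 4.70 = 3.3793 mol/s
Reaction term: ξ·ΔH°_rxn = 3.3793 × -121 = -408.9 kJ/s
Q = ΔH = -408.9 kJ/s = -408.9 kW
Heat removed = 1472 MJ/h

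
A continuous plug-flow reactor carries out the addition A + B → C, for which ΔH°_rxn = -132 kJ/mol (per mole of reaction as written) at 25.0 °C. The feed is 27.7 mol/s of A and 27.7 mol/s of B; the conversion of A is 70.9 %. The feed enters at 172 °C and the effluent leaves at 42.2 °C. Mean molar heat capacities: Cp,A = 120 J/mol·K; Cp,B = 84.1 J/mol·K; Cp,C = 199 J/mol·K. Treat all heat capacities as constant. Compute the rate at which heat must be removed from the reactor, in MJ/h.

Q_out = 12000 MJ/h

Extent of reaction ξ = 0.709 × 27.7 = 19.639 mol/s
Reaction term: ξ·ΔH°_rxn = 19.639 × -132 = -2592.4 kJ/s
Sensible, feed 172→25 °C: -831.07 kJ/s
Outlet flows (mol/s): A 8.0607, B 8.0607, C 19.639
Sensible, products 25→42.2 °C: 95.519 kJ/s
Q = ΔH = -3327.9 kJ/s = -3327.9 kW
Heat removed = 11981 MJ/h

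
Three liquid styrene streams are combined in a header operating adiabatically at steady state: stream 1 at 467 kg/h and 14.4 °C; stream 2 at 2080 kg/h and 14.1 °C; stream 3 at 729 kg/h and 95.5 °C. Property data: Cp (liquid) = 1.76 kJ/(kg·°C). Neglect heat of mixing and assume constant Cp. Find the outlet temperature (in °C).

T_out = 32.3 °C

No heat crosses the boundary, so H_out = H_in.
Σ ṁᵢCp,ᵢTᵢ = 467×1.76×14.4 + 2080×1.76×14.1 + 729×1.76×95.5 = 185980
Σ ṁᵢCp,ᵢ = 467×1.76 + 2080×1.76 + 729×1.76 = 5765.8
T_out = 185980 / 5765.8 = 32.257 °C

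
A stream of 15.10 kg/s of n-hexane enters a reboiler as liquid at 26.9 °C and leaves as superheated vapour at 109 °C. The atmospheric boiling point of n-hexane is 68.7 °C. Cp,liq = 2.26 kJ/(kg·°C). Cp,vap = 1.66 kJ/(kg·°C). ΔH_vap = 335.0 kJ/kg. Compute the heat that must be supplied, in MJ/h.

Q = 27000 MJ/h

liquid 26.9→68.7 °C: 94.468 kJ/kg
vaporisation at 68.7 °C: 335 kJ/kg
vapour 68.7→109 °C: 66.898 kJ/kg
Δh = 94.468 + 335 + 66.898 = 496.37 kJ/kg
Q = ṁ·Δh = 15.10 kg/s × 496.37 kJ/kg = 7495.1 kJ/s
|Q| = 7495.1 kW = 26982 MJ/h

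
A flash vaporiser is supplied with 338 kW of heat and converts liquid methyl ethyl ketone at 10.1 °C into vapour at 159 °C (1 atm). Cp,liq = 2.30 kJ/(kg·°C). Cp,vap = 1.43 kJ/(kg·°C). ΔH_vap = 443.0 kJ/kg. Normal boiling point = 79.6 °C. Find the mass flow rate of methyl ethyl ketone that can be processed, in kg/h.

ṁ = 1700 kg/h

Δh = 2.30×(79.6−10.1) + 443.0 + 1.43×(159−79.6) = 716.39 kJ/kg
Q = 338 kW = 338 kJ/s = 1.2168e+06 kJ/h
ṁ = Q/Δh = 1.2168e+06 / 716.39 = 1698.5 kg/h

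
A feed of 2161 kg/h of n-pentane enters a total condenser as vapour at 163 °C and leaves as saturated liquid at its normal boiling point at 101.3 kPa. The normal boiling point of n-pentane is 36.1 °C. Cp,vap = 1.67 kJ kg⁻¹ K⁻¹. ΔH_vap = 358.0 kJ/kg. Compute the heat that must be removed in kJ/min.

Q_c = 20500 kJ/min

vapour 163→36.1 °C: -211.92 kJ/kg
condensation at 36.1 °C: -358 kJ/kg
Δh = -211.92 + -358 = -569.92 kJ/kg
Q = ṁ·Δh = 2161 kg/h × -569.92 kJ/kg = -1.2316e+06 kJ/h
|Q| = 342.11 kW = 20527 kJ/min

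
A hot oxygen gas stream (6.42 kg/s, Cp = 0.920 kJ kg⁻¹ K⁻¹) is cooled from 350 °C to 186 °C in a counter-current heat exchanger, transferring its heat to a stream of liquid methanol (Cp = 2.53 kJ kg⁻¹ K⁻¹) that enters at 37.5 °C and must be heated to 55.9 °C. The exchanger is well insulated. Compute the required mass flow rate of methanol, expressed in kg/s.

Heat released by hot stream: Q = 6.42 × 0.920 × (350 − 186) = 968.65 kJ/s
Energy balance on cold side (adiabatic exchanger): Q = ṁ_c·Cp_c·(T_c,out − T_c,in)
ṁ_c = 968.65 / [2.53 × (55.9 − 37.5)] = 20.808 kg/s

ṁ_c = 20.8 kg/s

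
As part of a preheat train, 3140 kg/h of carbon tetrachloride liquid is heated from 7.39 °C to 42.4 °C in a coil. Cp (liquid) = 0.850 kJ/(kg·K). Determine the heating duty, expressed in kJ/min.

Q = ṁ·Cp·ΔT = 3140 × 0.850 × (42.4 − 7.39) = 93442 kJ/h
Converting: 93442 / 3600 s = 25.956 kW
Heating duty = 1557.4 kJ/min

Q = 1560 kJ/min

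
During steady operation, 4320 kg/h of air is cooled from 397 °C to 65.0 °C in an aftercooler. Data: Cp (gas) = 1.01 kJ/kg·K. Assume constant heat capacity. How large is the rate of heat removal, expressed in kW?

Q_c = 402 kW

Q = ṁ·Cp·ΔT = 4320 × 1.01 × (65.0 − 397) = -1.4486e+06 kJ/h
Converting: 1.4486e+06 / 3600 s = 402.38 kW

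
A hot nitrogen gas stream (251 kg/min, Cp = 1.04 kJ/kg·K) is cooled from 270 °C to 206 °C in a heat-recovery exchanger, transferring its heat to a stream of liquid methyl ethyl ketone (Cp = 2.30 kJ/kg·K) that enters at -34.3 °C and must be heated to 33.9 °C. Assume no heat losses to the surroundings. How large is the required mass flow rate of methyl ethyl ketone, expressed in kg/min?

Heat released by hot stream: Q = 251 × 1.04 × (270 − 206) = 16707 kJ/min
Energy balance on cold side (adiabatic exchanger): Q = ṁ_c·Cp_c·(T_c,out − T_c,in)
ṁ_c = 16707 / [2.30 × (33.9 − -34.3)] = 106.51 kg/min

ṁ_c = 107 kg/min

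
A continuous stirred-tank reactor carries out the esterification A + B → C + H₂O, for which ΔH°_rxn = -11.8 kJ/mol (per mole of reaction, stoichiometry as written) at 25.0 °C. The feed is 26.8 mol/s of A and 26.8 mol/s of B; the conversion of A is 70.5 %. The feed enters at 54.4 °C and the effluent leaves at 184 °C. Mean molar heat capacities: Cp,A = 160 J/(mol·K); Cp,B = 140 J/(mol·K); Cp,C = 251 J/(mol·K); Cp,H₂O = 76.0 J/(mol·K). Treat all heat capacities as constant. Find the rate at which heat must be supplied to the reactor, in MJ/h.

Q_in = 3240 MJ/h

Extent of reaction ξ = 0.705 × 26.8 = 18.894 mol/s
Reaction term: ξ·ΔH°_rxn = 18.894 × -11.8 = -222.95 kJ/s
Sensible, feed 54.4→25 °C: -236.38 kJ/s
Outlet flows (mol/s): A 7.906, B 7.906, C 18.894, H₂O 18.894
Sensible, products 25→184 °C: 1359.5 kJ/s
Q = ΔH = 900.15 kJ/s = 900.15 kW
Heat supplied = 3240.5 MJ/h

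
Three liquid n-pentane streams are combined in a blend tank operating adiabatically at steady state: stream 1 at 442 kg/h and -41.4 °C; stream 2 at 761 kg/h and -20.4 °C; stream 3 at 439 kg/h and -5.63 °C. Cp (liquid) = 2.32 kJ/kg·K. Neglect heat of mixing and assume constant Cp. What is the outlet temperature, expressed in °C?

Energy balance with Q = 0: Σ ṁᵢCp,ᵢ(T_out − Tᵢ) = 0
T_out = Σ ṁᵢCp,ᵢTᵢ / Σ ṁᵢCp,ᵢ
      = -84204 / 3809.4 = -22.104 °C

T_out = -22.1 °C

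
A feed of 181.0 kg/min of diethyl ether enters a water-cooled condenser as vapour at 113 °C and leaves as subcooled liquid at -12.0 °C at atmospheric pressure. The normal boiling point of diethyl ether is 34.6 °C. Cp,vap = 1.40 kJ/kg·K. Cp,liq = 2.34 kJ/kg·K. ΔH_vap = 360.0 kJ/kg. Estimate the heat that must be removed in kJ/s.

vapour 113→34.6 °C: -109.76 kJ/kg
condensation at 34.6 °C: -360 kJ/kg
liquid 34.6→-12.0 °C: -109.04 kJ/kg
Δh = -109.76 + -360 + -109.04 = -578.8 kJ/kg
Q = ṁ·Δh = 181.0 kg/min × -578.8 kJ/kg = -104760 kJ/min
|Q| = 1746.1 kW

Q_c = 1750 kJ/s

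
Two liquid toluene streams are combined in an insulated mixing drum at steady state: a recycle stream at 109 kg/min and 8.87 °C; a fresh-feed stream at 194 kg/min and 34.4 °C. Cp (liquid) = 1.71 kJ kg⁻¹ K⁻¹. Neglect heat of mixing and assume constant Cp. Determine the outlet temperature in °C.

T_out = 25.2 °C

Energy balance with Q = 0: Σ ṁᵢCp,ᵢ(T_out − Tᵢ) = 0
T_out = Σ ṁᵢCp,ᵢTᵢ / Σ ṁᵢCp,ᵢ
      = 13065 / 518.13 = 25.216 °C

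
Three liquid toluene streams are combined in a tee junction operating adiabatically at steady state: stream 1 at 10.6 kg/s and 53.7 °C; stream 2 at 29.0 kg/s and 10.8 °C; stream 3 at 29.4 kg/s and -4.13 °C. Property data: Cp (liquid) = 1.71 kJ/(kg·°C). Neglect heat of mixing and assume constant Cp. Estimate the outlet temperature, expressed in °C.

Energy balance with Q = 0: Σ ṁᵢCp,ᵢ(T_out − Tᵢ) = 0
Σ ṁᵢCp,ᵢTᵢ = 10.6×1.71×53.7 + 29.0×1.71×10.8 + 29.4×1.71×-4.13 = 1301.3
Σ ṁᵢCp,ᵢ = 10.6×1.71 + 29.0×1.71 + 29.4×1.71 = 117.99
T_out = 1301.3 / 117.99 = 11.029 °C

T_out = 11.0 °C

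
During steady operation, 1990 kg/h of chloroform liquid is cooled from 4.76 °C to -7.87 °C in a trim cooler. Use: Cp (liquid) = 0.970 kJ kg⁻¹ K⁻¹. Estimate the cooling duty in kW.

Q_c = 6.77 kW

Q = ṁ·Cp·ΔT = 1990 × 0.970 × (-7.87 − 4.76) = -24380 kJ/h
Converting: 24380 / 3600 s = 6.7721 kW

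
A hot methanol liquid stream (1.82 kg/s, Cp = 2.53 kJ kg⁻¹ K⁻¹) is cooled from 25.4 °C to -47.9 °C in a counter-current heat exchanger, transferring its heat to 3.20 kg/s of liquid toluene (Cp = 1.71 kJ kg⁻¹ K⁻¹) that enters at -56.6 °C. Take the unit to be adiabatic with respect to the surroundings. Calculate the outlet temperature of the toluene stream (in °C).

Heat released by hot stream: Q = 1.82 × 2.53 × (25.4 − -47.9) = 337.52 kJ/s
Energy balance on cold side (adiabatic exchanger): Q = ṁ_c·Cp_c·(T_c,out − T_c,in)
T_c,out = -56.6 + 337.52/(3.20 × 1.71) = 5.0808 °C

T_c,out = 5.08 °C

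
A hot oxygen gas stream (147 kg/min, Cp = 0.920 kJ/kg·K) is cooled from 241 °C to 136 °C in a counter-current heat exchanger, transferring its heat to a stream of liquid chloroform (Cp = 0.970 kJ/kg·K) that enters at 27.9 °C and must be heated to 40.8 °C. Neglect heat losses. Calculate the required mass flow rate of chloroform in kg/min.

Heat released by hot stream: Q = 147 × 0.920 × (241 − 136) = 14200 kJ/min
Energy balance on cold side (adiabatic exchanger): Q = ṁ_c·Cp_c·(T_c,out − T_c,in)
ṁ_c = 14200 / [0.970 × (40.8 − 27.9)] = 1134.8 kg/min

ṁ_c = 1130 kg/min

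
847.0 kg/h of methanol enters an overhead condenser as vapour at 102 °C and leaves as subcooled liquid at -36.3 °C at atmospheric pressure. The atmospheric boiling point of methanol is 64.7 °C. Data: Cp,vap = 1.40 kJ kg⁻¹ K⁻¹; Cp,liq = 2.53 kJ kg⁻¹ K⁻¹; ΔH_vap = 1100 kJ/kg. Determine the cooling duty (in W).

vapour 102→64.7 °C: -52.22 kJ/kg
condensation at 64.7 °C: -1100 kJ/kg
liquid 64.7→-36.3 °C: -255.53 kJ/kg
Δh = -52.22 + -1100 + -255.53 = -1407.8 kJ/kg
Q = ṁ·Δh = 847.0 kg/h × -1407.8 kJ/kg = -1.1924e+06 kJ/h
|Q| = 331.21 kW = 331210 W

Q_c = 331000 W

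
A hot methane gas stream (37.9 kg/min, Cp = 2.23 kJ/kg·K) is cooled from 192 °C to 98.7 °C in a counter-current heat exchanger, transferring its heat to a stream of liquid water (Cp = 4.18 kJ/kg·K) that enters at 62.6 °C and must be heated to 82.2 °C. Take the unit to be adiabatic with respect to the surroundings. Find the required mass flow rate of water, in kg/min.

Heat released by hot stream: Q = 37.9 × 2.23 × (192 − 98.7) = 7885.4 kJ/min
Energy balance on cold side (adiabatic exchanger): Q = ṁ_c·Cp_c·(T_c,out − T_c,in)
ṁ_c = 7885.4 / [4.18 × (82.2 − 62.6)] = 96.248 kg/min

ṁ_c = 96.2 kg/min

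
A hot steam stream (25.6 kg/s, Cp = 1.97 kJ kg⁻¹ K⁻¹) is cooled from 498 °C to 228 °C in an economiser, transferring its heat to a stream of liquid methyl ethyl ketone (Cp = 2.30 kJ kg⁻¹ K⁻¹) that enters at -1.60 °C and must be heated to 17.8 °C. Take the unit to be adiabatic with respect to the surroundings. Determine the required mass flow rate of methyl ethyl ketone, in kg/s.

ṁ_c = 305 kg/s

Heat released by hot stream: Q = 25.6 × 1.97 × (498 − 228) = 13617 kJ/s
Energy balance on cold side (adiabatic exchanger): Q = ṁ_c·Cp_c·(T_c,out − T_c,in)
ṁ_c = 13617 / [2.30 × (17.8 − -1.60)] = 305.17 kg/s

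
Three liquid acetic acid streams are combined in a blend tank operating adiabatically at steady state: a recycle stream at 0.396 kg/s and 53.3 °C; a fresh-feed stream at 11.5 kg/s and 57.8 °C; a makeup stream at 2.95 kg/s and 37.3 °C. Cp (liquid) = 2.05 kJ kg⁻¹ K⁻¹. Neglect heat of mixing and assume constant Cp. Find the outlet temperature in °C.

T_out = 53.6 °C

Energy balance with Q = 0: Σ ṁᵢCp,ᵢ(T_out − Tᵢ) = 0
T_out = Σ ṁᵢCp,ᵢTᵢ / Σ ṁᵢCp,ᵢ
      = 1631.5 / 30.434 = 53.606 °C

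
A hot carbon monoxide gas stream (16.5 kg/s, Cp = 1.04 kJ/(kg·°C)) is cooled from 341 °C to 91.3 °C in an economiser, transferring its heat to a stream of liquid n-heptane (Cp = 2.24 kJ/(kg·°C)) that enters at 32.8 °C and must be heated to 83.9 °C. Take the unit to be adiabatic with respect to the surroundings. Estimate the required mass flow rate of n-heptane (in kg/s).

ṁ_c = 37.4 kg/s

Heat released by hot stream: Q = 16.5 × 1.04 × (341 − 91.3) = 4284.9 kJ/s
Energy balance on cold side (adiabatic exchanger): Q = ṁ_c·Cp_c·(T_c,out − T_c,in)
ṁ_c = 4284.9 / [2.24 × (83.9 − 32.8)] = 37.434 kg/s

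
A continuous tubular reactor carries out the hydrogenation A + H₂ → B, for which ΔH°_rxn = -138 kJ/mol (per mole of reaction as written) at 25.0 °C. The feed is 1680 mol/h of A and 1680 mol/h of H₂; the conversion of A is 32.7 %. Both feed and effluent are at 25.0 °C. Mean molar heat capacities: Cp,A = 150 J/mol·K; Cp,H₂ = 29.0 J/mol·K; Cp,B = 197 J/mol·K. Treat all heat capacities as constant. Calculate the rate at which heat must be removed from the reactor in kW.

Q_out = 21.1 kW

Extent of reaction ξ = 0.327 × 1680 = 549.36 mol/h
Reaction term: ξ·ΔH°_rxn = 549.36 × -138 = -75812 kJ/h
Q = ΔH = -75812 kJ/h = -21.059 kW
Heat removed = 21.059 kW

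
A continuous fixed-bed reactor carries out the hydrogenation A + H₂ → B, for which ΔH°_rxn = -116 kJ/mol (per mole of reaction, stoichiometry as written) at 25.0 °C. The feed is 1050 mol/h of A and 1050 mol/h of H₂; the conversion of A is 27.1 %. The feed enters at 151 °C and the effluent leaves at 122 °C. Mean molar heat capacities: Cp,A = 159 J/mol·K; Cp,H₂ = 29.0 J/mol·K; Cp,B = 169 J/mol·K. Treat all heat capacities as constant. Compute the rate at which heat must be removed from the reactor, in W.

Extent of reaction ξ = 0.271 × 1050 = 284.55 mol/h
Reaction term: ξ·ΔH°_rxn = 284.55 × -116 = -33008 kJ/h
Sensible, feed 151→25 °C: -24872 kJ/h
Outlet flows (mol/h): A 765.45, H₂ 765.45, B 284.55
Sensible, products 25→122 °C: 18623 kJ/h
Q = ΔH = -39257 kJ/h = -10.905 kW
Heat removed = 10905 W

Q_out = 10900 W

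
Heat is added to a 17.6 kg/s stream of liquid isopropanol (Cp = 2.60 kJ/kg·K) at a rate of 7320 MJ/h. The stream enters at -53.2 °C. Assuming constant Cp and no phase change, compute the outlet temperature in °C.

Q = 7320 MJ/h = 2033.3 kJ/s
ΔT = Q/(ṁ·Cp) = 2033.3/(17.6×2.60) = 44.435 K
T_out = -53.2 + 44.435 = -8.7653 °C

T_out = -8.77 °C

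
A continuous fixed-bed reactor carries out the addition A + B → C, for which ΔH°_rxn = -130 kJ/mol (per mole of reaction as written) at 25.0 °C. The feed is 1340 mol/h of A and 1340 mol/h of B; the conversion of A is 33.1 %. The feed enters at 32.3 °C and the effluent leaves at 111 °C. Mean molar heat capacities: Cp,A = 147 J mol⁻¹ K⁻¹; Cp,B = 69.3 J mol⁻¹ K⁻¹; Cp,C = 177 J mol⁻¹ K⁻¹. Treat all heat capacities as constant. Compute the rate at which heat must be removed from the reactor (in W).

Extent of reaction ξ = 0.331 × 1340 = 443.54 mol/h
Reaction term: ξ·ΔH°_rxn = 443.54 × -130 = -57660 kJ/h
Sensible, feed 32.3→25 °C: -2115.8 kJ/h
Outlet flows (mol/h): A 896.46, B 896.46, C 443.54
Sensible, products 25→111 °C: 23427 kJ/h
Q = ΔH = -36349 kJ/h = -10.097 kW
Heat removed = 10097 W

Q_out = 10100 W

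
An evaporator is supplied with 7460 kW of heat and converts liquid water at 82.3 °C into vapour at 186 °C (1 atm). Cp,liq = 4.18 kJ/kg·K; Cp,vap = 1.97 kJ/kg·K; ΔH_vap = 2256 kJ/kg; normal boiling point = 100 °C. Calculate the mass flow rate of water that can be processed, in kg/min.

Δh = 4.18×(100−82.3) + 2256 + 1.97×(186−100) = 2499.4 kJ/kg
Q = 7460 kW = 7460 kJ/s = 447600 kJ/min
ṁ = Q/Δh = 447600 / 2499.4 = 179.08 kg/min

ṁ = 179 kg/min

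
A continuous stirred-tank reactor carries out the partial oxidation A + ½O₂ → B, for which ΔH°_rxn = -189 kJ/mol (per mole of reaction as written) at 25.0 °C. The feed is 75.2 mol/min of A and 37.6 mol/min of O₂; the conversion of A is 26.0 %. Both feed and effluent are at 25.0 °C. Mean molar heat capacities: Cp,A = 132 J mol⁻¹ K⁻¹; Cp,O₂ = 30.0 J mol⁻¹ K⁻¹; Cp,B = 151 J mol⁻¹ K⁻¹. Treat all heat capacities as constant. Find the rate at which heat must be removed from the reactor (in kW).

Q_out = 61.6 kW

Extent of reaction ξ = 0.260 × 75.2 = 19.552 mol/min
Reaction term: ξ·ΔH°_rxn = 19.552 × -189 = -3695.3 kJ/min
Q = ΔH = -3695.3 kJ/min = -61.589 kW
Heat removed = 61.589 kW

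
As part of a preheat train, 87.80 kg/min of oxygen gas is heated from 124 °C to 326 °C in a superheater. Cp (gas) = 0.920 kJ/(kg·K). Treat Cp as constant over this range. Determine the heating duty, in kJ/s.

Q = ṁ·Cp·ΔT = 87.80 × 0.920 × (326 − 124) = 16317 kJ/min
Converting: 16317 / 60 s = 271.95 kW

Q = 272 kJ/s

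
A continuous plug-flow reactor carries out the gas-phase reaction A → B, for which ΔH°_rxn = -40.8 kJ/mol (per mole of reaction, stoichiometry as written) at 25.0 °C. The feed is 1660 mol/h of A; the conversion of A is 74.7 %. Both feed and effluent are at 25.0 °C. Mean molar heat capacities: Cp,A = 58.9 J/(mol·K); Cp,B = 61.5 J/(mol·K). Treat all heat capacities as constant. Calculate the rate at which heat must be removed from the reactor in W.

Extent of reaction ξ = 0.747 × 1660 = 1240 mol/h
Reaction term: ξ·ΔH°_rxn = 1240 × -40.8 = -50593 kJ/h
Q = ΔH = -50593 kJ/h = -14.054 kW
Heat removed = 14054 W

Q_out = 14100 W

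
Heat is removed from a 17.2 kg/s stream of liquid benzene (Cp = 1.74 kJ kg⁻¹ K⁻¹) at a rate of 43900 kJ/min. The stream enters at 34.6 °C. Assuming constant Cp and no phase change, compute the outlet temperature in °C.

T_out = 10.2 °C

Q = 43900 kJ/min = 731.67 kJ/s
ΔT = Q/(ṁ·Cp) = 731.67/(17.2×1.74) = 24.448 K
T_out = 34.6 − 24.448 = 10.152 °C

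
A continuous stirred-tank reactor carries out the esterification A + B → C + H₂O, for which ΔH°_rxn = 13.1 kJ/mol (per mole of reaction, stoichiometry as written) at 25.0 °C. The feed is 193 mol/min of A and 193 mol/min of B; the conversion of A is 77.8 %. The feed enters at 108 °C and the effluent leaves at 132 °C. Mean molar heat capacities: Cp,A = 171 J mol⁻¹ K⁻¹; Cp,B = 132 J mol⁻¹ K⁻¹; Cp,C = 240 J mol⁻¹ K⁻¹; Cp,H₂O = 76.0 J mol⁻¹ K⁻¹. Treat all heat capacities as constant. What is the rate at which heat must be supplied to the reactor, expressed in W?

Q_in = 59700 W

Extent of reaction ξ = 0.778 × 193 = 150.15 mol/min
Reaction term: ξ·ΔH°_rxn = 150.15 × 13.1 = 1967 kJ/min
Sensible, feed 108→25 °C: -4853.8 kJ/min
Outlet flows (mol/min): A 42.846, B 42.846, C 150.15, H₂O 150.15
Sensible, products 25→132 °C: 6466.1 kJ/min
Q = ΔH = 3579.4 kJ/min = 59.656 kW
Heat supplied = 59656 W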